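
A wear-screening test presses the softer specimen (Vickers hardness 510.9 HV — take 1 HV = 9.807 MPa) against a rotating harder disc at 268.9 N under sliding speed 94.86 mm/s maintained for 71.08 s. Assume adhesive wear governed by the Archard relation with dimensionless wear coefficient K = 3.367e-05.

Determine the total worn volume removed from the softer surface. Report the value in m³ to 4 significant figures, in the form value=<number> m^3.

The algebra holds full precision — intermediate values are displayed rounded — one last rounding: four significant figures.
Convert: Sliding speed v = 94.86 mm/s = 0.09486 m/s. Distance L = v·t = 0.09486 m/s × 71.08 s = 6.743 m.
Convert: Hardness H = 510.9 HV × 9.807 MPa/HV = 5010 MPa = 5.010e+09 Pa.
SI base units throughout: W = 268.9 N, H = 5.010e+09 Pa, K = 3.367e-05.
The Archard volume V = K·W·L/H = 3.367e-05 · 268.9 · 6.743 / 5.010e+09 = 1.218e-11 m³.

value=1.218e-11 m^3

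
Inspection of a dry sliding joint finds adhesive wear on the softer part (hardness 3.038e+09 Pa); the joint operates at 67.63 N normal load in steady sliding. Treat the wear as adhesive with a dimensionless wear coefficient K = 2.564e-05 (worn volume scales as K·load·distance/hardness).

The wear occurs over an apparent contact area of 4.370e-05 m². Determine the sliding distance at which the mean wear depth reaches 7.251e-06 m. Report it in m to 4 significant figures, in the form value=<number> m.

Quoted intermediates are rounded, and the computation holds full float precision. Rounded just once to 4 significant digits.
Working in SI base units: W = 67.63 N, H = 3.038e+09 Pa, K = 2.564e-05.
At the depth limit, V_lim = h_lim·A = 7.251e-06 · 4.370e-05 = 3.169e-10 m³.
So the life L = V_lim·H/(K·W) = 3.169e-10 · 3.038e+09 / (2.564e-05 · 67.63) = 555.1 m.

value=555.1 m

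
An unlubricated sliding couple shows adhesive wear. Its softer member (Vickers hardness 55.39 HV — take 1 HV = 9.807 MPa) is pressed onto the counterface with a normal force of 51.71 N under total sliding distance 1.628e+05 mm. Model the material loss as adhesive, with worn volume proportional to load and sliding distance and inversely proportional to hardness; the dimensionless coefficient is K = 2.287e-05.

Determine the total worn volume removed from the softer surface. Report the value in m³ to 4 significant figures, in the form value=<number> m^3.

The intermediates are shown rounded; every step runs at exact precision — rounded once at the end, at four significant figures.
Convert: The distance L = 1.628e+05 mm = 162.8 m.
Convert: Hardness H = 55.39 HV × 9.807 MPa/HV = 543.2 MPa = 5.432e+08 Pa.
Working in SI base units: W = 51.71 N, H = 5.432e+08 Pa, K = 2.287e-05.
Wear volume V = K·W·L/H = 2.287e-05 · 51.71 · 162.8 / 5.432e+08 = 3.544e-10 m³.

value=3.544e-10 m^3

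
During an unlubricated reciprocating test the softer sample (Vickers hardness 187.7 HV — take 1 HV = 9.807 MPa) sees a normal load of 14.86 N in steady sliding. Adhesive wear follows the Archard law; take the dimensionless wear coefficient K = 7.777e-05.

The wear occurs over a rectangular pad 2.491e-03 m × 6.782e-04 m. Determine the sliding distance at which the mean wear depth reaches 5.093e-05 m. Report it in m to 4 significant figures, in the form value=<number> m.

All arithmetic maintains full float precision — quoted intermediates are rounded — one final rounding: 4 significant digits.
Hardness H = 187.7 HV × 9.807 MPa/HV = 1841 MPa = 1.841e+09 Pa.
Contact area A = 2.491e-03 m × 6.782e-04 m = 1.689e-06 m².
In SI base units: W = 14.86 N, H = 1.841e+09 Pa, K = 7.777e-05.
Wearable volume V_lim = h_lim·A = 5.093e-05 · 1.689e-06 = 8.604e-11 m³.
Life L = V_lim·H/(K·W) = 8.604e-11 · 1.841e+09 / (7.777e-05 · 14.86) = 137.0 m.

value=137.0 m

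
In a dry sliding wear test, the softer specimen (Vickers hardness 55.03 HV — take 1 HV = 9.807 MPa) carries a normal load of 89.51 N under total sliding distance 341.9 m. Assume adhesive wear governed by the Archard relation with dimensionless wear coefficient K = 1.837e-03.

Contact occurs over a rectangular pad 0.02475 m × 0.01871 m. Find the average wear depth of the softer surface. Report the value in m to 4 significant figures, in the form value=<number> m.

value=2.250e-04 m

Each operation carries full precision, and quoted intermediates are rounded. Rounded just once: 4 significant digits.
Convert: Hardness H = 55.03 HV × 9.807 MPa/HV = 539.7 MPa = 5.397e+08 Pa.
Convert: Contact area A = 0.02475 m × 0.01871 m = 4.631e-04 m².
Collected in SI base units: W = 89.51 N, H = 5.397e+08 Pa, K = 1.837e-03.
Volume removed: V = K·W·L/H = 1.837e-03 · 89.51 · 341.9 / 5.397e+08 = 1.042e-07 m³.
Mean wear depth h = V/A = 1.042e-07 / 4.631e-04 = 2.250e-04 m.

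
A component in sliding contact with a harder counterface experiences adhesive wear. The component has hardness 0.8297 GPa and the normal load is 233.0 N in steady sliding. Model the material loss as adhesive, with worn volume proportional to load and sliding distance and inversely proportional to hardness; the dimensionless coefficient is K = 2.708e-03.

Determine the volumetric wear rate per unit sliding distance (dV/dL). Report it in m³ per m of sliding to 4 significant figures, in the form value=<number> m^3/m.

value=7.605e-10 m^3/m

Intermediates are displayed rounded — every step keeps full float precision — a lone final rounding, at four significant figures.
Hardness H = 0.8297 GPa = 8.297e+08 Pa.
SI base units throughout: W = 233.0 N, H = 8.297e+08 Pa, K = 2.708e-03.
Rate of wear dV/dL = K·W/H — distance-free: 2.708e-03 · 233.0 / 8.297e+08 = 7.605e-10 m³/m.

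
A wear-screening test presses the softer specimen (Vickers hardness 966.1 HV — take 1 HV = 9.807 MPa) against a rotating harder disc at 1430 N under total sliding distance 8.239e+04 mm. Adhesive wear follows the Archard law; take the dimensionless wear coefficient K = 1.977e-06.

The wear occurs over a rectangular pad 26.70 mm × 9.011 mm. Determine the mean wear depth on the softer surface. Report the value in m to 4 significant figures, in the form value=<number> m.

value=1.022e-07 m

Intermediates are printed rounded; each operation holds full precision. Rounded just once: four significant figures.
Convert: Distance covered L = 8.239e+04 mm = 82.39 m.
Convert: Hardness H = 966.1 HV × 9.807 MPa/HV = 9475 MPa = 9.475e+09 Pa.
Convert: Pad sides 26.70 mm × 9.011 mm = 0.02670 m × 0.009011 m. Contact area A = 0.02670 m × 0.009011 m = 2.406e-04 m².
SI base units throughout: W = 1430 N, H = 9.475e+09 Pa, K = 1.977e-06.
Volume removed: V = K·W·L/H = 1.977e-06 · 1430 · 82.39 / 9.475e+09 = 2.458e-11 m³.
Depth of wear h = V/A = 2.458e-11 / 2.406e-04 = 1.022e-07 m.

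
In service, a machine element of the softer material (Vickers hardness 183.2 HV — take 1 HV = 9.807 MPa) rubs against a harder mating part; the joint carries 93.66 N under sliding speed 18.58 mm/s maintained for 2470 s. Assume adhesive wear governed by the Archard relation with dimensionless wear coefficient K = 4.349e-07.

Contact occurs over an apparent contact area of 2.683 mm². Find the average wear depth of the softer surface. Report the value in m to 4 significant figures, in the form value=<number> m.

The computation maintains full float precision. Displayed values are rounded; rounded just once, at 4 significant figures.
Convert: Sliding speed v = 18.58 mm/s = 0.01858 m/s. Path length L = v·t = 0.01858 m/s × 2470 s = 45.89 m.
Convert: Hardness H = 183.2 HV × 9.807 MPa/HV = 1797 MPa = 1.797e+09 Pa.
Convert: Contact area A = 2.683 mm² = 2.683e-06 m².
Working in SI base units: W = 93.66 N, H = 1.797e+09 Pa, K = 4.349e-07.
Archard relation: V = K·W·L/H = 4.349e-07 · 93.66 · 45.89 / 1.797e+09 = 1.040e-12 m³.
Mean depth h = V/A = 1.040e-12 / 2.683e-06 = 3.878e-07 m.

value=3.878e-07 m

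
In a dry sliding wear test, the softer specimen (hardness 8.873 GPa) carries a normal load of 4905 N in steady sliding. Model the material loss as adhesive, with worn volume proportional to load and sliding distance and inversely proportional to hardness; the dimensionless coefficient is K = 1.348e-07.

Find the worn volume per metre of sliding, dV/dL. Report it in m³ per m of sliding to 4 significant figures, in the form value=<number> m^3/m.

value=7.452e-14 m^3/m

All arithmetic runs at full float precision; displayed values are rounded — one last rounding: 4 significant figures.
Convert: Hardness H = 8.873 GPa = 8.873e+09 Pa.
In SI base units, W = 4905 N, H = 8.873e+09 Pa, K = 1.348e-07.
Rate of wear dV/dL = K·W/H, so: 1.348e-07 · 4905 / 8.873e+09 = 7.452e-14 m³/m.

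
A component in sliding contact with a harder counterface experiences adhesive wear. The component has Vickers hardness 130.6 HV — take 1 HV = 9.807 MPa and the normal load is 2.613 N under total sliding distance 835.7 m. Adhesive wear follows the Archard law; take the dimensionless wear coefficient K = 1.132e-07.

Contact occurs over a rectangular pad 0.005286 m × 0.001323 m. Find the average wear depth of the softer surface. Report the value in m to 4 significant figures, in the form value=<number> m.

Quoted intermediates are rounded — the computation runs at full float precision — rounded once at the end: 4 significant figures.
Convert: Hardness H = 130.6 HV × 9.807 MPa/HV = 1281 MPa = 1.281e+09 Pa.
Convert: Contact area A = 0.005286 m × 0.001323 m = 6.993e-06 m².
In SI base units: W = 2.613 N, H = 1.281e+09 Pa, K = 1.132e-07.
Worn volume V = K·W·L/H = 1.132e-07 · 2.613 · 835.7 / 1.281e+09 = 1.930e-13 m³.
Average depth h = V/A = 1.930e-13 / 6.993e-06 = 2.760e-08 m.

value=2.760e-08 m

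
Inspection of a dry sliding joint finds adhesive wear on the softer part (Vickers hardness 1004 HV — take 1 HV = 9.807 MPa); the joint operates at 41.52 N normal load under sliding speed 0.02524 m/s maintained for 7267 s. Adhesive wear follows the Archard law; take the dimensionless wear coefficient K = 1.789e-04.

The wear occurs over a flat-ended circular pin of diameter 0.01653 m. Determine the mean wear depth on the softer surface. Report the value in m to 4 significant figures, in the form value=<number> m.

value=6.448e-07 m

Intermediates are shown rounded. Each operation carries full float precision — one final rounding, at four significant digits.
The distance L = v·t = 0.02524 m/s × 7267 s = 183.4 m.
Hardness H = 1004 HV × 9.807 MPa/HV = 9846 MPa = 9.846e+09 Pa.
Contact area A = π·d²/4 = π·(0.01653 m)²/4 = 2.146e-04 m².
Expressed in SI base units: W = 41.52 N, H = 9.846e+09 Pa, K = 1.789e-04.
Worn volume V = K·W·L/H = 1.789e-04 · 41.52 · 183.4 / 9.846e+09 = 1.384e-10 m³.
Mean wear depth h = V/A = 1.384e-10 / 2.146e-04 = 6.448e-07 m.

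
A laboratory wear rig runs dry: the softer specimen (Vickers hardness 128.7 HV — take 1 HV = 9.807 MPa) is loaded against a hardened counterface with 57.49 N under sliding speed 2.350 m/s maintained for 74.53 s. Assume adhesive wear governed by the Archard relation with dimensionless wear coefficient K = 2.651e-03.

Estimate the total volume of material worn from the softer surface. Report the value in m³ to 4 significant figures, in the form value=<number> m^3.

value=2.115e-08 m^3

The algebra carries exact precision, and intermediate values are printed rounded — rounded once at the end to four significant digits.
Convert: Total distance L = v·t = 2.350 m/s × 74.53 s = 175.1 m.
Convert: Hardness H = 128.7 HV × 9.807 MPa/HV = 1262 MPa = 1.262e+09 Pa.
SI base units throughout: W = 57.49 N, H = 1.262e+09 Pa, K = 2.651e-03.
Apply Archard: V = K·W·L/H = 2.651e-03 · 57.49 · 175.1 / 1.262e+09 = 2.115e-08 m³.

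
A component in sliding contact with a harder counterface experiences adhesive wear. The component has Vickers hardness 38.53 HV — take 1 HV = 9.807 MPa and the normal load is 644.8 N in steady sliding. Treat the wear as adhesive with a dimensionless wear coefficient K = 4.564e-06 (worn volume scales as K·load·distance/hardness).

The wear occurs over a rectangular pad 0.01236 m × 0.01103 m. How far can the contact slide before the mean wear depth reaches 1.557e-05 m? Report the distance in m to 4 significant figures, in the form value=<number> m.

Every step runs at full float precision. Intermediates are displayed rounded — a lone final rounding: 4 significant digits.
Hardness H = 38.53 HV × 9.807 MPa/HV = 377.9 MPa = 3.779e+08 Pa.
Contact area A = 0.01236 m × 0.01103 m = 1.363e-04 m².
Working in SI base units: W = 644.8 N, H = 3.779e+08 Pa, K = 4.564e-06.
Volume at the limit: V_lim = h_lim·A = 1.557e-05 · 1.363e-04 = 2.123e-09 m³.
Thus life L = V_lim·H/(K·W) = 2.123e-09 · 3.779e+08 / (4.564e-06 · 644.8) = 272.6 m.

value=272.6 m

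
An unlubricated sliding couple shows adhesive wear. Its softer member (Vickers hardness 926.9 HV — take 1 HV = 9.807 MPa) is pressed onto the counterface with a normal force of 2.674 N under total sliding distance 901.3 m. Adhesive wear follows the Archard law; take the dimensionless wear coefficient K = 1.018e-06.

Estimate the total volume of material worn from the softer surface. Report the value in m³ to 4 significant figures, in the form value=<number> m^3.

Intermediate values are shown rounded. Every step carries exact precision; a lone final rounding: 4 significant digits.
Convert: Hardness H = 926.9 HV × 9.807 MPa/HV = 9090 MPa = 9.090e+09 Pa.
Collected in SI base units: W = 2.674 N, H = 9.090e+09 Pa, K = 1.018e-06.
By Archard's law, V = K·W·L/H = 1.018e-06 · 2.674 · 901.3 / 9.090e+09 = 2.699e-13 m³.

value=2.699e-13 m^3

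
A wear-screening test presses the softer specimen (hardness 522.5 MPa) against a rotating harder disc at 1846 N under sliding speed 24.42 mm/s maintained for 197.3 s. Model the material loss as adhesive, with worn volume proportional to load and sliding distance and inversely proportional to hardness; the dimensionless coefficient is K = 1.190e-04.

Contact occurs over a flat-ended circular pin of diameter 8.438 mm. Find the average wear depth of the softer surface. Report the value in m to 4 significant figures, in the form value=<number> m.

Intermediate values appear rounded. All arithmetic keeps full float precision, and rounded just once, at four significant digits.
Convert: Sliding speed v = 24.42 mm/s = 0.02442 m/s. The distance L = v·t = 0.02442 m/s × 197.3 s = 4.818 m.
Convert: Hardness H = 522.5 MPa = 5.225e+08 Pa.
Convert: Pin diameter d = 8.438 mm = 0.008438 m. Contact area A = π·d²/4 = π·(0.008438 m)²/4 = 5.592e-05 m².
SI base units throughout: W = 1846 N, H = 5.225e+08 Pa, K = 1.190e-04.
Volume removed: V = K·W·L/H = 1.190e-04 · 1846 · 4.818 / 5.225e+08 = 2.026e-09 m³.
Mean depth h = V/A = 2.026e-09 / 5.592e-05 = 3.622e-05 m.

value=3.622e-05 m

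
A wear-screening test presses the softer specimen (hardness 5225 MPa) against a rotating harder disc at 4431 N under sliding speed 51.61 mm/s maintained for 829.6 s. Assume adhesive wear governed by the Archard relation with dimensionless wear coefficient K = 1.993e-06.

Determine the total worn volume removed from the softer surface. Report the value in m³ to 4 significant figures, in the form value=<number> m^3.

value=7.236e-11 m^3

The intermediates are displayed rounded; each operation runs at full precision, and rounded just once, at 4 significant digits.
Convert: Sliding speed v = 51.61 mm/s = 0.05161 m/s. Total distance L = v·t = 0.05161 m/s × 829.6 s = 42.82 m.
Convert: Hardness H = 5225 MPa = 5.225e+09 Pa.
In SI base units, W = 4431 N, H = 5.225e+09 Pa, K = 1.993e-06.
The Archard volume V = K·W·L/H = 1.993e-06 · 4431 · 42.82 / 5.225e+09 = 7.236e-11 m³.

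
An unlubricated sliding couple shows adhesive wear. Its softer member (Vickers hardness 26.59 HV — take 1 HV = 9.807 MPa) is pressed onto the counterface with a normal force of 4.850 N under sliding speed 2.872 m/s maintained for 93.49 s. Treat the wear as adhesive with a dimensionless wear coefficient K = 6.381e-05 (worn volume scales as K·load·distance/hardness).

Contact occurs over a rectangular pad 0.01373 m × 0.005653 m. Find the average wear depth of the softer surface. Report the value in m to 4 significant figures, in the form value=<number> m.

Each operation runs at exact precision; intermediate values appear rounded. Rounded once at the end: four significant digits.
Path length L = v·t = 2.872 m/s × 93.49 s = 268.5 m.
Hardness H = 26.59 HV × 9.807 MPa/HV = 260.8 MPa = 2.608e+08 Pa.
Contact area A = 0.01373 m × 0.005653 m = 7.762e-05 m².
In SI base units: W = 4.850 N, H = 2.608e+08 Pa, K = 6.381e-05.
Worn volume V = K·W·L/H = 6.381e-05 · 4.850 · 268.5 / 2.608e+08 = 3.187e-10 m³.
Mean wear depth h = V/A = 3.187e-10 / 7.762e-05 = 4.106e-06 m.

value=4.106e-06 m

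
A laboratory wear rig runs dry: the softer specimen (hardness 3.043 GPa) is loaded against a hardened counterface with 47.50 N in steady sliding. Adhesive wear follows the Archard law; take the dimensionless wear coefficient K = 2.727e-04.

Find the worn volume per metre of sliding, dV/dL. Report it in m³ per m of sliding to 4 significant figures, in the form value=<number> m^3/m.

value=4.257e-12 m^3/m

Intermediates are displayed rounded; each operation runs at full precision. Rounded just once, at four significant digits.
Convert: Hardness H = 3.043 GPa = 3.043e+09 Pa.
In SI base units: W = 47.50 N, H = 3.043e+09 Pa, K = 2.727e-04.
Sliding wear rate dV/dL = K·W/H, per unit distance: 2.727e-04 · 47.50 / 3.043e+09 = 4.257e-12 m³/m.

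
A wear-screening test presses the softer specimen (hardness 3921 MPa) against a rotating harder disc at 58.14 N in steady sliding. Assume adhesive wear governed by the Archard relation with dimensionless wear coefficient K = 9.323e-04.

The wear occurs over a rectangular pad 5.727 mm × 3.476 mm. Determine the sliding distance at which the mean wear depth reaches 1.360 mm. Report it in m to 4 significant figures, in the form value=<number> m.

value=1958 m

Intermediate values are displayed rounded. Each operation maintains full precision. Rounded once at the end to 4 significant digits.
Hardness H = 3921 MPa = 3.921e+09 Pa.
Pad sides 5.727 mm × 3.476 mm = 0.005727 m × 0.003476 m. Contact area A = 0.005727 m × 0.003476 m = 1.991e-05 m².
Depth limit h_lim = 1.360 mm = 0.001360 m.
SI base units throughout: W = 58.14 N, H = 3.921e+09 Pa, K = 9.323e-04.
Permissible volume V_lim = h_lim·A = 0.001360 · 1.991e-05 = 2.707e-08 m³.
So the life L = V_lim·H/(K·W) = 2.707e-08 · 3.921e+09 / (9.323e-04 · 58.14) = 1958 m.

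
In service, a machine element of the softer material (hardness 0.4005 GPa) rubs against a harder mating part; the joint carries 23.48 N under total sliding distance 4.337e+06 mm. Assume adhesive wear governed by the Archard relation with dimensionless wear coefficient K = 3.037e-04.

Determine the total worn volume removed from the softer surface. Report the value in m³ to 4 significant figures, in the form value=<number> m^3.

value=7.722e-08 m^3

Every step runs at full precision — printed values are rounded. Rounded just once to 4 significant figures.
Total distance L = 4.337e+06 mm = 4337 m.
Hardness H = 0.4005 GPa = 4.005e+08 Pa.
In SI base units: W = 23.48 N, H = 4.005e+08 Pa, K = 3.037e-04.
Wear volume V = K·W·L/H = 3.037e-04 · 23.48 · 4337 / 4.005e+08 = 7.722e-08 m³.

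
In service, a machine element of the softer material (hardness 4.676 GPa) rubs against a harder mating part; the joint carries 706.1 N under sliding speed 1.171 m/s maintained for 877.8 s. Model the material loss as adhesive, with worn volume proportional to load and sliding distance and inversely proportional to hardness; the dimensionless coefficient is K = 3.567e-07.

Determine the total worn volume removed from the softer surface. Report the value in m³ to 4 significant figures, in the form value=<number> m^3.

value=5.537e-11 m^3

Every step maintains exact precision. Intermediate values are displayed rounded — one final rounding to 4 significant figures.
Convert: The distance L = v·t = 1.171 m/s × 877.8 s = 1028 m.
Convert: Hardness H = 4.676 GPa = 4.676e+09 Pa.
SI base units throughout: W = 706.1 N, H = 4.676e+09 Pa, K = 3.567e-07.
Volume removed: V = K·W·L/H = 3.567e-07 · 706.1 · 1028 / 4.676e+09 = 5.537e-11 m³.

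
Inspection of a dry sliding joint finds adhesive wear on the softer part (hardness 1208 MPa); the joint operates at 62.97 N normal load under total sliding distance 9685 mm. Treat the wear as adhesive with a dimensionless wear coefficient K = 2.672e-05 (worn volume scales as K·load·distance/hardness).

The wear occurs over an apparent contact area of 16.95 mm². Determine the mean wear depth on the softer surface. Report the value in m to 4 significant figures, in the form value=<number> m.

Intermediate values appear rounded, and the computation maintains full float precision; one final rounding to 4 significant digits.
Path length L = 9685 mm = 9.685 m.
Hardness H = 1208 MPa = 1.208e+09 Pa.
Contact area A = 16.95 mm² = 1.695e-05 m².
SI base units throughout: W = 62.97 N, H = 1.208e+09 Pa, K = 2.672e-05.
Wear volume V = K·W·L/H = 2.672e-05 · 62.97 · 9.685 / 1.208e+09 = 1.349e-11 m³.
Depth h = V/A = 1.349e-11 / 1.695e-05 = 7.959e-07 m.

value=7.959e-07 m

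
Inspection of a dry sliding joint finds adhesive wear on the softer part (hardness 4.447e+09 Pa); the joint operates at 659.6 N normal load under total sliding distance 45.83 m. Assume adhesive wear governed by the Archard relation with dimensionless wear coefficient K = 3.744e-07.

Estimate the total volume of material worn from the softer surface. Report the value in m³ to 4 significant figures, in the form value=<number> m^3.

value=2.545e-12 m^3

Intermediates appear rounded — the computation carries full float precision. Rounded just once: 4 significant figures.
Expressed in SI base units: W = 659.6 N, H = 4.447e+09 Pa, K = 3.744e-07.
Wear volume V = K·W·L/H = 3.744e-07 · 659.6 · 45.83 / 4.447e+09 = 2.545e-12 m³.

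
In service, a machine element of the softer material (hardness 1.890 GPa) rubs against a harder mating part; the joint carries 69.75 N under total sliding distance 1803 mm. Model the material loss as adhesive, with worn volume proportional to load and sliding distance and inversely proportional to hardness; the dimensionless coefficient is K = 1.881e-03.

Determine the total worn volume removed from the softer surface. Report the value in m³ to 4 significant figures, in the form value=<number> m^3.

value=1.252e-10 m^3

All arithmetic maintains full float precision; quoted intermediates are rounded; one final rounding to four significant figures.
The distance L = 1803 mm = 1.803 m.
Hardness H = 1.890 GPa = 1.890e+09 Pa.
In SI base units: W = 69.75 N, H = 1.890e+09 Pa, K = 1.881e-03.
Apply Archard: V = K·W·L/H = 1.881e-03 · 69.75 · 1.803 / 1.890e+09 = 1.252e-10 m³.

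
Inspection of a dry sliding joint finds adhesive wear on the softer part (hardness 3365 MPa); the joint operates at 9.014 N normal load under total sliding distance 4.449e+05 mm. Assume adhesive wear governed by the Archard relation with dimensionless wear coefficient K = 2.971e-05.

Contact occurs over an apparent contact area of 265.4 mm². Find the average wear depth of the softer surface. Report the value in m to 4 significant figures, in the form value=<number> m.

Printed values are rounded, and all arithmetic maintains full precision. Rounded just once to four significant figures.
Convert: The distance L = 4.449e+05 mm = 444.9 m.
Convert: Hardness H = 3365 MPa = 3.365e+09 Pa.
Convert: Contact area A = 265.4 mm² = 2.654e-04 m².
In SI base units, W = 9.014 N, H = 3.365e+09 Pa, K = 2.971e-05.
Volume removed: V = K·W·L/H = 2.971e-05 · 9.014 · 444.9 / 3.365e+09 = 3.541e-11 m³.
Mean depth h = V/A = 3.541e-11 / 2.654e-04 = 1.334e-07 m.

value=1.334e-07 m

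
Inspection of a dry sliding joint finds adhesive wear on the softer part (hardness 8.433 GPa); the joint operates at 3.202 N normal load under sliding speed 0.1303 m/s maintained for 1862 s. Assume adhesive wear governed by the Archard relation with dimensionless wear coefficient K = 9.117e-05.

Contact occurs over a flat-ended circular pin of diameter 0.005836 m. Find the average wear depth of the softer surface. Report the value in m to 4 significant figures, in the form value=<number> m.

Intermediate values appear rounded, and all arithmetic runs at full precision — a single final rounding to four significant figures.
Convert: Path length L = v·t = 0.1303 m/s × 1862 s = 242.6 m.
Convert: Hardness H = 8.433 GPa = 8.433e+09 Pa.
Convert: Contact area A = π·d²/4 = π·(0.005836 m)²/4 = 2.675e-05 m².
Expressed in SI base units: W = 3.202 N, H = 8.433e+09 Pa, K = 9.117e-05.
Archard relation: V = K·W·L/H = 9.117e-05 · 3.202 · 242.6 / 8.433e+09 = 8.399e-12 m³.
Mean depth h = V/A = 8.399e-12 / 2.675e-05 = 3.140e-07 m.

value=3.140e-07 m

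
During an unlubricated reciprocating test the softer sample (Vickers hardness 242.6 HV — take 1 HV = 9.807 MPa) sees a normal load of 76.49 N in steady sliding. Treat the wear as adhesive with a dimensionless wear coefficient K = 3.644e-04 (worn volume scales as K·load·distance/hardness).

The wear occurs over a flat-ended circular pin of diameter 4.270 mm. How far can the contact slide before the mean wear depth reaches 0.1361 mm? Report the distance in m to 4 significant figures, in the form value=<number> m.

value=166.4 m

The computation holds full float precision; intermediates are displayed rounded; one last rounding to four significant figures.
Convert: Hardness H = 242.6 HV × 9.807 MPa/HV = 2379 MPa = 2.379e+09 Pa.
Convert: Pin diameter d = 4.270 mm = 0.004270 m. Contact area A = π·d²/4 = π·(0.004270 m)²/4 = 1.432e-05 m².
Convert: Depth limit h_lim = 0.1361 mm = 1.361e-04 m.
Expressed in SI base units: W = 76.49 N, H = 2.379e+09 Pa, K = 3.644e-04.
Allowed volume V_lim = h_lim·A = 1.361e-04 · 1.432e-05 = 1.949e-09 m³.
Inverting, life L = V_lim·H/(K·W) = 1.949e-09 · 2.379e+09 / (3.644e-04 · 76.49) = 166.4 m.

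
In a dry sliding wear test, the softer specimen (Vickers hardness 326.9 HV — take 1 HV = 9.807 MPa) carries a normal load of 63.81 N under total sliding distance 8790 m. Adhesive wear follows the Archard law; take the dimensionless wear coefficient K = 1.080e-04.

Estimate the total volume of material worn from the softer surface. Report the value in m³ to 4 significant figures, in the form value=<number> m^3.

value=1.890e-08 m^3

All arithmetic keeps full precision; the intermediates appear rounded — a lone final rounding: 4 significant digits.
Convert: Hardness H = 326.9 HV × 9.807 MPa/HV = 3206 MPa = 3.206e+09 Pa.
In SI base units: W = 63.81 N, H = 3.206e+09 Pa, K = 1.080e-04.
Apply Archard: V = K·W·L/H = 1.080e-04 · 63.81 · 8790 / 3.206e+09 = 1.890e-08 m³.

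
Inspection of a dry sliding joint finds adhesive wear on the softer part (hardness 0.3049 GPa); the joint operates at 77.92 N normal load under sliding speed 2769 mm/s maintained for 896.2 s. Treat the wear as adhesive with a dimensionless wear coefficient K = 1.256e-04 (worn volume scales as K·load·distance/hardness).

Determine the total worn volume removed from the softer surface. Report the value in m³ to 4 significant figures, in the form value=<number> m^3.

The intermediates are printed rounded. Every step keeps exact precision — one final rounding, at 4 significant figures.
Sliding speed v = 2769 mm/s = 2.769 m/s. The distance L = v·t = 2.769 m/s × 896.2 s = 2482 m.
Hardness H = 0.3049 GPa = 3.049e+08 Pa.
Collected in SI base units: W = 77.92 N, H = 3.049e+08 Pa, K = 1.256e-04.
Apply Archard: V = K·W·L/H = 1.256e-04 · 77.92 · 2482 / 3.049e+08 = 7.965e-08 m³.

value=7.965e-08 m^3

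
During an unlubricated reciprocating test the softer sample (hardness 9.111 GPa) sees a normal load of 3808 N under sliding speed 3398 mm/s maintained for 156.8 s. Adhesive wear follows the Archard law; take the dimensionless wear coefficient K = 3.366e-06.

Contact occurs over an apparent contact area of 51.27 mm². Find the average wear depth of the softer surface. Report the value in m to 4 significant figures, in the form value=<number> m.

value=1.462e-05 m

Intermediate values appear rounded. Each operation runs at exact precision; a single final rounding: 4 significant figures.
Sliding speed v = 3398 mm/s = 3.398 m/s. Total distance L = v·t = 3.398 m/s × 156.8 s = 532.8 m.
Hardness H = 9.111 GPa = 9.111e+09 Pa.
Contact area A = 51.27 mm² = 5.127e-05 m².
As SI base values: W = 3808 N, H = 9.111e+09 Pa, K = 3.366e-06.
Wear volume V = K·W·L/H = 3.366e-06 · 3808 · 532.8 / 9.111e+09 = 7.496e-10 m³.
Average depth h = V/A = 7.496e-10 / 5.127e-05 = 1.462e-05 m.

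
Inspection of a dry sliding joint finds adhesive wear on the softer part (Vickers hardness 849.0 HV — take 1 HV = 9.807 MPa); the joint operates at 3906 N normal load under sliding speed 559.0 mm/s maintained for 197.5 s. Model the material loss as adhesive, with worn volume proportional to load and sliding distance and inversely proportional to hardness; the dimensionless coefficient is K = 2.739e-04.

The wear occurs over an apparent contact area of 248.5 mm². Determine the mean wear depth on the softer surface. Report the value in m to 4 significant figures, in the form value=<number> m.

The computation holds exact precision; shown intermediates are rounded; a single final rounding to 4 significant figures.
Sliding speed v = 559.0 mm/s = 0.5590 m/s. Total distance L = v·t = 0.5590 m/s × 197.5 s = 110.4 m.
Hardness H = 849.0 HV × 9.807 MPa/HV = 8326 MPa = 8.326e+09 Pa.
Contact area A = 248.5 mm² = 2.485e-04 m².
As SI base values: W = 3906 N, H = 8.326e+09 Pa, K = 2.739e-04.
Archard volume V = K·W·L/H = 2.739e-04 · 3906 · 110.4 / 8.326e+09 = 1.419e-08 m³.
Depth of wear h = V/A = 1.419e-08 / 2.485e-04 = 5.709e-05 m.

value=5.709e-05 m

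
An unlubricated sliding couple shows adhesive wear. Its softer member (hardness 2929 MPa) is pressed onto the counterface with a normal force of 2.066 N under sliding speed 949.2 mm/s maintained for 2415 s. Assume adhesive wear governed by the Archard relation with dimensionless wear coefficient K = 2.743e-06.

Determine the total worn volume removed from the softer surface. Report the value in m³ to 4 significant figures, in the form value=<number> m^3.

value=4.435e-12 m^3

The intermediates are printed rounded — the algebra maintains full float precision, and one final rounding: 4 significant digits.
Sliding speed v = 949.2 mm/s = 0.9492 m/s. Sliding distance L = v·t = 0.9492 m/s × 2415 s = 2292 m.
Hardness H = 2929 MPa = 2.929e+09 Pa.
Expressed in SI base units: W = 2.066 N, H = 2.929e+09 Pa, K = 2.743e-06.
By Archard's law, V = K·W·L/H = 2.743e-06 · 2.066 · 2292 / 2.929e+09 = 4.435e-12 m³.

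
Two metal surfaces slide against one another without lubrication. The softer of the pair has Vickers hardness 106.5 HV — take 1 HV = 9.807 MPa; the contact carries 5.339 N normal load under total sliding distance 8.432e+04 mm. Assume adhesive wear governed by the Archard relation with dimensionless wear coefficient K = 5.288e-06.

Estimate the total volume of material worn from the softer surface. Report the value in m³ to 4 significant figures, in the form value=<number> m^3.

value=2.279e-12 m^3

Intermediates are shown rounded. All arithmetic maintains exact precision, and one last rounding: four significant digits.
Path length L = 8.432e+04 mm = 84.32 m.
Hardness H = 106.5 HV × 9.807 MPa/HV = 1044 MPa = 1.044e+09 Pa.
SI base units throughout: W = 5.339 N, H = 1.044e+09 Pa, K = 5.288e-06.
Volume removed: V = K·W·L/H = 5.288e-06 · 5.339 · 84.32 / 1.044e+09 = 2.279e-12 m³.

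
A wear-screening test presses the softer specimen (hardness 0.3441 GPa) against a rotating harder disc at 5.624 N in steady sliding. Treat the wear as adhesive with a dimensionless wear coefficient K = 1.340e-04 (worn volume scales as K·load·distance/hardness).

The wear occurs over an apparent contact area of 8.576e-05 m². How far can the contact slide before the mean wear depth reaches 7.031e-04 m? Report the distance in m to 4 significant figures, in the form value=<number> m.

All arithmetic runs at full float precision, and printed values are rounded, and rounded once at the end: 4 significant digits.
Hardness H = 0.3441 GPa = 3.441e+08 Pa.
SI base units throughout: W = 5.624 N, H = 3.441e+08 Pa, K = 1.340e-04.
Volume at the limit: V_lim = h_lim·A = 7.031e-04 · 8.576e-05 = 6.030e-08 m³.
So the life L = V_lim·H/(K·W) = 6.030e-08 · 3.441e+08 / (1.340e-04 · 5.624) = 2.753e+04 m.

value=2.753e+04 m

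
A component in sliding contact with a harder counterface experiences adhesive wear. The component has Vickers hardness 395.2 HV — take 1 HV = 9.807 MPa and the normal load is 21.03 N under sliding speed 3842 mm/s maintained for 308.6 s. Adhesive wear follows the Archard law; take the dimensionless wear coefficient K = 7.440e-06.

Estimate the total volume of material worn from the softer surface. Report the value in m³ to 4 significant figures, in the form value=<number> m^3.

value=4.786e-11 m^3

The intermediates are displayed rounded, and the algebra keeps full float precision — a single final rounding: four significant figures.
Sliding speed v = 3842 mm/s = 3.842 m/s. The distance L = v·t = 3.842 m/s × 308.6 s = 1186 m.
Hardness H = 395.2 HV × 9.807 MPa/HV = 3876 MPa = 3.876e+09 Pa.
SI base units throughout: W = 21.03 N, H = 3.876e+09 Pa, K = 7.440e-06.
Archard relation: V = K·W·L/H = 7.440e-06 · 21.03 · 1186 / 3.876e+09 = 4.786e-11 m³.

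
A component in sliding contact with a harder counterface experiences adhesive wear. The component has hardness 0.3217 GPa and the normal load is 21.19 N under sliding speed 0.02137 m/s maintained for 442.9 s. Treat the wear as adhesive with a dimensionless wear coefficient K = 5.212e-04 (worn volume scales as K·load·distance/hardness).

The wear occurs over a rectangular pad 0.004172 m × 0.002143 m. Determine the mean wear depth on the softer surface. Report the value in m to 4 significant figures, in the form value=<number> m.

value=3.634e-05 m

Quoted intermediates are rounded — all working math runs at full float precision, and one final rounding, at 4 significant figures.
Convert: Path length L = v·t = 0.02137 m/s × 442.9 s = 9.465 m.
Convert: Hardness H = 0.3217 GPa = 3.217e+08 Pa.
Convert: Contact area A = 0.004172 m × 0.002143 m = 8.941e-06 m².
Working in SI base units: W = 21.19 N, H = 3.217e+08 Pa, K = 5.212e-04.
Wear volume V = K·W·L/H = 5.212e-04 · 21.19 · 9.465 / 3.217e+08 = 3.249e-10 m³.
Mean depth h = V/A = 3.249e-10 / 8.941e-06 = 3.634e-05 m.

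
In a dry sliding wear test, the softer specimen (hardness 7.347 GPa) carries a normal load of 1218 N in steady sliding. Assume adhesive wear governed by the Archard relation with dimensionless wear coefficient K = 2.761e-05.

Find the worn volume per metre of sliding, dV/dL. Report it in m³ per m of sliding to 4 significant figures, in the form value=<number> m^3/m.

Each operation keeps full precision; the intermediates are printed rounded; rounded just once, at four significant digits.
Hardness H = 7.347 GPa = 7.347e+09 Pa.
Collected in SI base units: W = 1218 N, H = 7.347e+09 Pa, K = 2.761e-05.
Wear rate dV/dL = K·W/H: 2.761e-05 · 1218 / 7.347e+09 = 4.577e-12 m³/m.

value=4.577e-12 m^3/m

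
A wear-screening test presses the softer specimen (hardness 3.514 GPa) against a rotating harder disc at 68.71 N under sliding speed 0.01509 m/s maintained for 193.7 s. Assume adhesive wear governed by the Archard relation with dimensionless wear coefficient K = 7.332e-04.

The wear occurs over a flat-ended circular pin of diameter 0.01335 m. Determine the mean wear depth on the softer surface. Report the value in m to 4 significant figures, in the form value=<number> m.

value=2.994e-07 m

All arithmetic runs at exact precision — the intermediates appear rounded. Rounded just once, at 4 significant figures.
Path length L = v·t = 0.01509 m/s × 193.7 s = 2.923 m.
Hardness H = 3.514 GPa = 3.514e+09 Pa.
Contact area A = π·d²/4 = π·(0.01335 m)²/4 = 1.400e-04 m².
Expressed in SI base units: W = 68.71 N, H = 3.514e+09 Pa, K = 7.332e-04.
The Archard volume V = K·W·L/H = 7.332e-04 · 68.71 · 2.923 / 3.514e+09 = 4.190e-11 m³.
Wear depth h = V/A = 4.190e-11 / 1.400e-04 = 2.994e-07 m.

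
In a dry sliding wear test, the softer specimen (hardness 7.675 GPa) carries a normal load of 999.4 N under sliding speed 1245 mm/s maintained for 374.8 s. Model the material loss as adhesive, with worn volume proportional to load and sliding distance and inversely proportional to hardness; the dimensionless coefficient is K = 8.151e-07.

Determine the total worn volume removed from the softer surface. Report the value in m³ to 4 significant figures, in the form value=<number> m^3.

Every step keeps exact precision — printed values are rounded. Rounded just once to four significant figures.
Sliding speed v = 1245 mm/s = 1.245 m/s. The distance L = v·t = 1.245 m/s × 374.8 s = 466.6 m.
Hardness H = 7.675 GPa = 7.675e+09 Pa.
Collected in SI base units: W = 999.4 N, H = 7.675e+09 Pa, K = 8.151e-07.
By Archard's law, V = K·W·L/H = 8.151e-07 · 999.4 · 466.6 / 7.675e+09 = 4.953e-11 m³.

value=4.953e-11 m^3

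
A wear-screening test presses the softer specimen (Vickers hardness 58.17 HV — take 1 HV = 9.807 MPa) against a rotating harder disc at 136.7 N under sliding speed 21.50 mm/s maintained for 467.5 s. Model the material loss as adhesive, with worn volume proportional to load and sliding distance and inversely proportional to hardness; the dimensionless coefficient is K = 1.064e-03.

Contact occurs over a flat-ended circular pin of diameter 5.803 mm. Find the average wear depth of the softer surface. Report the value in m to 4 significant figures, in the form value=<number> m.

The computation keeps exact precision; intermediates are printed rounded — a lone final rounding, at four significant digits.
Sliding speed v = 21.50 mm/s = 0.02150 m/s. Path length L = v·t = 0.02150 m/s × 467.5 s = 10.05 m.
Hardness H = 58.17 HV × 9.807 MPa/HV = 570.5 MPa = 5.705e+08 Pa.
Pin diameter d = 5.803 mm = 0.005803 m. Contact area A = π·d²/4 = π·(0.005803 m)²/4 = 2.645e-05 m².
Working in SI base units: W = 136.7 N, H = 5.705e+08 Pa, K = 1.064e-03.
Volume removed: V = K·W·L/H = 1.064e-03 · 136.7 · 10.05 / 5.705e+08 = 2.563e-09 m³.
Average depth h = V/A = 2.563e-09 / 2.645e-05 = 9.689e-05 m.

value=9.689e-05 m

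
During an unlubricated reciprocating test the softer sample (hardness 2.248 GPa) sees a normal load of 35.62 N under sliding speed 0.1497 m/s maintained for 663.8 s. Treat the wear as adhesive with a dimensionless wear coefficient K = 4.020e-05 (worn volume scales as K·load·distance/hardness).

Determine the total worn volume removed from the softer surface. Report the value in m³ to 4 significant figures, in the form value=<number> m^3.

value=6.330e-11 m^3

Every step maintains exact precision. The intermediates are shown rounded; a lone final rounding, at four significant digits.
Convert: Path length L = v·t = 0.1497 m/s × 663.8 s = 99.37 m.
Convert: Hardness H = 2.248 GPa = 2.248e+09 Pa.
As SI base values: W = 35.62 N, H = 2.248e+09 Pa, K = 4.020e-05.
Archard volume V = K·W·L/H = 4.020e-05 · 35.62 · 99.37 / 2.248e+09 = 6.330e-11 m³.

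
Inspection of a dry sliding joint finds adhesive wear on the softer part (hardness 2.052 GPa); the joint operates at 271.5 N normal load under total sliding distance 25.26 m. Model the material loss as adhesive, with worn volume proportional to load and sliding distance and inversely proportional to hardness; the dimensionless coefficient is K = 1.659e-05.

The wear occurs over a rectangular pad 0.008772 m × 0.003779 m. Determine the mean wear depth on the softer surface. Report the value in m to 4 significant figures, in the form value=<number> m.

value=1.673e-06 m

Intermediate values appear rounded — each operation carries exact precision; rounded once at the end: 4 significant digits.
Convert: Hardness H = 2.052 GPa = 2.052e+09 Pa.
Convert: Contact area A = 0.008772 m × 0.003779 m = 3.315e-05 m².
In SI base units, W = 271.5 N, H = 2.052e+09 Pa, K = 1.659e-05.
Volume removed: V = K·W·L/H = 1.659e-05 · 271.5 · 25.26 / 2.052e+09 = 5.545e-11 m³.
Average depth h = V/A = 5.545e-11 / 3.315e-05 = 1.673e-06 m.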